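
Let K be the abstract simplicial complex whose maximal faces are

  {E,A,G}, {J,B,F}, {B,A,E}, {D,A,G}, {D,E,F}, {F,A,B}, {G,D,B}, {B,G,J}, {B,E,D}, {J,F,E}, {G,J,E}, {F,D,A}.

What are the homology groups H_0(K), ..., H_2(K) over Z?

H_0 = Z,  H_1 = Z/2Z,  H_2 = 0.

Fix the vertex order A < B < D < E < F < G < J and write every simplex with vertices in increasing order. Then dim K = 2 and the simplices of K are:

  0-simplices (7): A, B, D, E, F, G, J
  1-simplices (18): AB, AD, AE, AF, AG, BD, BE, BF, BG, BJ, DE, DF, DG, EF, EG, EJ, FJ, GJ
  2-simplices (12): ABE, ABF, ADF, ADG, AEG, BDE, BDG, BFJ, BGJ, DEF, EFJ, EGJ

Hence C_0 ≅ Z^7, C_1 ≅ Z^18, C_2 ≅ Z^12.

Boundary ∂_1: C_1 → C_0 is given by ∂[p,q] = [q] − [p]. For instance
  ∂FJ = J − F.
The resulting 7×18 matrix has rank 6, and its Smith normal form has invariant factors (1,1,1,1,1,1).

∂_2: C_2 → C_1 sends each 2-simplex [p,q,r] to [q,r] − [p,r] + [p,q]. For instance
  ∂EFJ = FJ − EJ + EF,
  ∂BDG = DG − BG + BD.
The resulting 18×12 matrix has rank 12, and its Smith normal form has invariant factors (1,1,1,1,1,1,1,1,1,1,1,2).

Computing H_k = (kernel of ∂_k) / (image of ∂_{k+1}):

  H_0: rank C_0 − rank ∂_1 = 7 − 6 = 1, and the invariant factors of ∂_1 are all 1, so H_0 = Z.
  H_1: rank ker ∂_1 − rank ∂_2 = (18 − 6) − 12 = 0, and ∂_2 has invariant factor 2 > 1, so H_1 = Z/2Z.
  H_2: rank ker ∂_2 − rank ∂_3 = (12 − 12) − 0 = 0, and there is no ∂_3, so H_2 = 0.

As a check, the Euler characteristic is 7 − 18 + 12 = 1, which agrees with 1 − 0 + 0 = 1.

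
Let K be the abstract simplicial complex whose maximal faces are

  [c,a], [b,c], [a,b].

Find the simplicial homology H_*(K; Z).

We work with the vertex ordering a < b < c. The simplices of K, each written with vertices in increasing order, are:

  0-simplices (3): a, b, c
  1-simplices (3): ab, ac, bc

Hence C_0 ≅ Z^3, C_1 ≅ Z^3.

∂_1: C_1 → C_0 sends each edge [p,q] (with p < q) to q − p.
This gives a 3×3 integer matrix of rank 2; reducing to Smith normal form yields diagonal entries (1,1).

From H_k ≅ ker(∂_k) / im(∂_{k+1}) we obtain:

  H_0: rank C_0 − rank ∂_1 = 3 − 2 = 1, and the invariant factors of ∂_1 are all 1, so H_0 ≅ Z.
  H_1: rank ker ∂_1 − rank ∂_2 = (3 − 2) − 0 = 1, and there is no ∂_2, so H_1 ≅ Z.

As a check, the Euler characteristic is 3 − 3 = 0, which agrees with 1 − 1 = 0.

H_0 ≅ Z,  H_1 ≅ Z.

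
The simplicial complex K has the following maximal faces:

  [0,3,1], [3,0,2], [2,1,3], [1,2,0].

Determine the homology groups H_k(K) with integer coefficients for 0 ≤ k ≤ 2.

H_0 = Z,  H_1 = 0,  H_2 = Z.

Take the total order 0 < 1 < 2 < 3 on the vertex set. Then K (dimension 2) consists of the simplices:

  0-simplices (4): [0], [1], [2], [3]
  1-simplices (6): [0,1], [0,2], [0,3], [1,2], [1,3], [2,3]
  2-simplices (4): [0,1,2], [0,1,3], [0,2,3], [1,2,3]

giving chain groups C_0 ≅ Z^4, C_1 ≅ Z^6, C_2 ≅ Z^4.

∂_1: C_1 → C_0 is given by ∂[p,q] = [q] − [p].
As a 4×6 matrix over Z this has rank 3, with invariant factors (1,1,1).

Boundary ∂_2: C_2 → C_1 sends each 2-simplex [p,q,r] to [q,r] − [p,r] + [p,q]. For instance
  ∂[0,2,3] = [2,3] − [0,3] + [0,2],
  ∂[0,1,3] = [1,3] − [0,3] + [0,1].
As a 6×4 matrix over Z this has rank 3, with invariant factors (1,1,1).

From H_k ≅ ker(∂_k) / im(∂_{k+1}) we obtain:

  H_0: rank C_0 − rank ∂_1 = 4 − 3 = 1, and the invariant factors of ∂_1 are all 1, so H_0 ≅ Z.
  H_1: rank ker ∂_1 − rank ∂_2 = (6 − 3) − 3 = 0, and the invariant factors of ∂_2 are all 1, so H_1 ≅ 0.
  H_2: rank ker ∂_2 − rank ∂_3 = (4 − 3) − 0 = 1, and there is no ∂_3, so H_2 ≅ Z.

(K is a triangulation of the 2-sphere S^2.)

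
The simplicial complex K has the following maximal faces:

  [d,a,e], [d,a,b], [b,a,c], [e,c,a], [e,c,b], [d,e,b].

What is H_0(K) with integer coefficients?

Fix the vertex order a < b < c < d < e and write every simplex with vertices in increasing order. Then dim K = 2 and the simplices of K are:

  0-simplices (5): a, b, c, d, e
  1-simplices (9): ab, ac, ad, ae, bc, bd, be, ce, de
  2-simplices (6): abc, abd, ace, ade, bce, bde

Hence C_0 ≅ Z^5, C_1 ≅ Z^9, C_2 ≅ Z^6.

∂_1: C_1 → C_0 sends each edge [p,q] (with p < q) to q − p. For instance
  ∂ab = b − a.
The resulting 5×9 matrix has rank 4, and its Smith normal form has invariant factors (1,1,1,1).

∂_2: C_2 → C_1 acts by ∂[p,q,r] = [q,r] − [p,r] + [p,q]. For instance
  ∂ade = de − ae + ad,
  ∂abc = bc − ac + ab.
As a 9×6 matrix over Z this has rank 5, with invariant factors (1,1,1,1,1).

From H_k ≅ ker(∂_k) / im(∂_{k+1}) we obtain:

  H_0: rank C_0 − rank ∂_1 = 5 − 4 = 1, and the invariant factors of ∂_1 are all 1, so H_0 = Z.

(K is a triangulation of the 2-sphere S^2.)

H_0 = Z.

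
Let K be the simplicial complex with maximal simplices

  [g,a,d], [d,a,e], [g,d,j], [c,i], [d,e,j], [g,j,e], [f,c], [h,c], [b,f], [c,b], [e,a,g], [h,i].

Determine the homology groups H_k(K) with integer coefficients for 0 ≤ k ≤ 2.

H_0 = Z^2,  H_1 = Z^2,  H_2 = Z.

Take the total order a < b < c < d < e < f < g < h < i < j on the vertex set. Then K (dimension 2) consists of the simplices:

  0-simplices (10): a, b, c, d, e, f, g, h, i, j
  1-simplices (15): ad, ae, ag, bc, bf, cf, ch, ci, de, dg, dj, eg, ej, gj, hi
  2-simplices (6): ade, adg, aeg, dej, dgj, egj

so the chain groups are C_0 ≅ Z^10, C_1 ≅ Z^15, C_2 ≅ Z^6.

The boundary map ∂_1: C_1 → C_0 is given by ∂[p,q] = [q] − [p]. For instance
  ∂eg = g − e.
As a 10×15 matrix over Z this has rank 8, with invariant factors (1,1,1,1,1,1,1,1).

Boundary ∂_2: C_2 → C_1 acts by ∂[p,q,r] = [q,r] − [p,r] + [p,q]. For instance
  ∂dgj = gj − dj + dg,
  ∂egj = gj − ej + eg.
As a 15×6 matrix over Z this has rank 5, with invariant factors (1,1,1,1,1).

Computing H_k = (kernel of ∂_k) / (image of ∂_{k+1}):

  H_0: rank C_0 − rank ∂_1 = 10 − 8 = 2, and the invariant factors of ∂_1 are all 1, so H_0 = Z^2.
  H_1: rank ker ∂_1 − rank ∂_2 = (15 − 8) − 5 = 2, and the invariant factors of ∂_2 are all 1, so H_1 = Z^2.
  H_2: rank ker ∂_2 − rank ∂_3 = (6 − 5) − 0 = 1, and there is no ∂_3, so H_2 = Z.

As a check, the Euler characteristic is 10 − 15 + 6 = 1, which agrees with 2 − 2 + 1 = 1.
(K is a triangulation of the disjoint union of the 2-sphere S^2 and a wedge of 2 circles.)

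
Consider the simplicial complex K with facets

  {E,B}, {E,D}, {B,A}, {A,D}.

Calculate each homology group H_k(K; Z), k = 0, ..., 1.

H_0 = Z,  H_1 = Z.

Order the vertices as A < B < D < E. Listing each simplex with vertices in this order, K has dimension 1 with simplices:

  0-simplices (4): A, B, D, E
  1-simplices (4): AB, AD, BE, DE

so the chain groups are C_0 ≅ Z^4, C_1 ≅ Z^4.

Boundary ∂_1: C_1 → C_0 sends each edge [p,q] (with p < q) to q − p. For instance
  ∂AB = B − A.
This gives a 4×4 integer matrix of rank 3; reducing to Smith normal form yields diagonal entries (1,1,1).

Computing H_k = (kernel of ∂_k) / (image of ∂_{k+1}):

  H_0: rank C_0 − rank ∂_1 = 4 − 3 = 1, and the invariant factors of ∂_1 are all 1, so H_0 ≅ Z.
  H_1: rank ker ∂_1 − rank ∂_2 = (4 − 3) − 0 = 1, and there is no ∂_2, so H_1 ≅ Z.

(K is a triangulation of the circle S^1.)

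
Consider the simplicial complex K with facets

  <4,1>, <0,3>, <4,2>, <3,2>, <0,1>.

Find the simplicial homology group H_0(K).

Take the total order 0 < 1 < 2 < 3 < 4 on the vertex set. Then K (dimension 1) consists of the simplices:

  0-simplices (5): [0], [1], [2], [3], [4]
  1-simplices (5): [0,1], [0,3], [1,4], [2,3], [2,4]

Hence C_0 ≅ Z^5, C_1 ≅ Z^5.

Boundary ∂_1: C_1 → C_0 is given by ∂[p,q] = [q] − [p].
This gives a 5×5 integer matrix of rank 4; reducing to Smith normal form yields diagonal entries (1,1,1,1).

From H_k ≅ ker(∂_k) / im(∂_{k+1}) we obtain:

  H_0: rank C_0 − rank ∂_1 = 5 − 4 = 1, and the invariant factors of ∂_1 are all 1, so H_0 = Z.

H_0 ≅ Z.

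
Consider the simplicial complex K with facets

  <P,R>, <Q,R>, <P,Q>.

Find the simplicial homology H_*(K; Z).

H_0 ≅ Z,  H_1 ≅ Z.

We work with the vertex ordering P < Q < R. The simplices of K, each written with vertices in increasing order, are:

  0-simplices (3): P, Q, R
  1-simplices (3): PQ, PR, QR

Hence C_0 ≅ Z^3, C_1 ≅ Z^3.

∂_1: C_1 → C_0 sends each edge [p,q] (with p < q) to q − p. For instance
  ∂PR = R − P.
As a 3×3 matrix over Z this has rank 2, with invariant factors (1,1).

From H_k ≅ ker(∂_k) / im(∂_{k+1}) we obtain:

  H_0: rank C_0 − rank ∂_1 = 3 − 2 = 1, and the invariant factors of ∂_1 are all 1, so H_0 = Z.
  H_1: rank ker ∂_1 − rank ∂_2 = (3 − 2) − 0 = 1, and there is no ∂_2, so H_1 = Z.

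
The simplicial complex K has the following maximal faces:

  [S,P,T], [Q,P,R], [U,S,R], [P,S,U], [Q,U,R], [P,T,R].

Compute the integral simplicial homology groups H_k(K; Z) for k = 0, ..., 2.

Fix the vertex order P < Q < R < S < T < U and write every simplex with vertices in increasing order. Then dim K = 2 and the simplices of K are:

  0-simplices (6): P, Q, R, S, T, U
  1-simplices (12): PQ, PR, PS, PT, PU, QR, QU, RS, RT, RU, ST, SU
  2-simplices (6): PQR, PRT, PST, PSU, QRU, RSU

Hence C_0 ≅ Z^6, C_1 ≅ Z^12, C_2 ≅ Z^6.

The boundary map ∂_1: C_1 → C_0 sends each edge [p,q] (with p < q) to q − p. For instance
  ∂PS = S − P.
The resulting 6×12 matrix has rank 5, and its Smith normal form has invariant factors (1,1,1,1,1).

∂_2: C_2 → C_1 maps a triangle to the signed sum of its edges. For instance
  ∂PRT = RT − PT + PR,
  ∂RSU = SU − RU + RS.
The 12×6 boundary matrix has rank 6 and Smith normal form diag(1,1,1,1,1,1).

From H_k ≅ ker(∂_k) / im(∂_{k+1}) we obtain:

  H_0: rank C_0 − rank ∂_1 = 6 − 5 = 1, and the invariant factors of ∂_1 are all 1, so H_0 = Z.
  H_1: rank ker ∂_1 − rank ∂_2 = (12 − 5) − 6 = 1, and the invariant factors of ∂_2 are all 1, so H_1 = Z.
  H_2: rank ker ∂_2 − rank ∂_3 = (6 − 6) − 0 = 0, and there is no ∂_3, so H_2 = 0.

H_0 = Z,  H_1 = Z,  H_2 = 0.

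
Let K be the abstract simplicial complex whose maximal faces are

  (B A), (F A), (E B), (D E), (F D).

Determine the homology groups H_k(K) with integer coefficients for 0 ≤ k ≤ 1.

Take the total order A < B < D < E < F on the vertex set. Then K (dimension 1) consists of the simplices:

  0-simplices (5): A, B, D, E, F
  1-simplices (5): AB, AF, BE, DE, DF

so the chain groups are C_0 ≅ Z^5, C_1 ≅ Z^5.

∂_1: C_1 → C_0 is given by ∂[p,q] = [q] − [p]. For instance
  ∂DE = E − D.
The resulting 5×5 matrix has rank 4, and its Smith normal form has invariant factors (1,1,1,1).

Now H_k = ker ∂_k / im ∂_{k+1}, so:

  H_0: rank C_0 − rank ∂_1 = 5 − 4 = 1, and the invariant factors of ∂_1 are all 1, so H_0 ≅ Z.
  H_1: rank ker ∂_1 − rank ∂_2 = (5 − 4) − 0 = 1, and there is no ∂_2, so H_1 ≅ Z.

As a check, the Euler characteristic is 5 − 5 = 0, which agrees with 1 − 1 = 0.

H_0 ≅ Z,  H_1 ≅ Z.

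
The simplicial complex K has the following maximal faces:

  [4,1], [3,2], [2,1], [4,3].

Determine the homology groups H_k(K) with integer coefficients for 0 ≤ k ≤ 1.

K has 4 vertices, 4 edges.
rank ∂_0 = 0, rank ∂_1 = 3 ⇒ b_0 = 4 − 0 − 3 = 1; all invariant factors of ∂_1 are 1 so no torsion. So H_0 = Z.
rank ∂_1 = 3, rank ∂_2 = 0 ⇒ b_1 = 4 − 3 − 0 = 1. So H_1 = Z.

H_0 = Z,  H_1 = Z.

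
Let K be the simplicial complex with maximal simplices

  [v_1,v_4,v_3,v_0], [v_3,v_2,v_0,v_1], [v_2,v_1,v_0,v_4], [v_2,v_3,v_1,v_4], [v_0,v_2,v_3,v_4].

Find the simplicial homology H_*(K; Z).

Fix the vertex order v_0 < v_1 < v_2 < v_3 < v_4 and write every simplex with vertices in increasing order. Then dim K = 3 and the simplices of K are:

  0-simplices (5): [v_0], [v_1], [v_2], [v_3], [v_4]
  1-simplices (10): [v_0,v_1], [v_0,v_2], [v_0,v_3], [v_0,v_4], [v_1,v_2], [v_1,v_3], [v_1,v_4], [v_2,v_3], [v_2,v_4], [v_3,v_4]
  2-simplices (10): [v_0,v_1,v_2], [v_0,v_1,v_3], [v_0,v_1,v_4], [v_0,v_2,v_3], [v_0,v_2,v_4], [v_0,v_3,v_4], [v_1,v_2,v_3], [v_1,v_2,v_4], [v_1,v_3,v_4], [v_2,v_3,v_4]
  3-simplices (5): [v_0,v_1,v_2,v_3], [v_0,v_1,v_2,v_4], [v_0,v_1,v_3,v_4], [v_0,v_2,v_3,v_4], [v_1,v_2,v_3,v_4]

so the chain groups are C_0 ≅ Z^5, C_1 ≅ Z^10, C_2 ≅ Z^10, C_3 ≅ Z^5.

∂_1: C_1 → C_0 maps an edge to its endpoints' difference, ∂[p,q] = q − p. For instance
  ∂[v_3,v_4] = [v_4] − [v_3].
The 5×10 boundary matrix has rank 4 and Smith normal form diag(1,1,1,1).

The boundary map ∂_2: C_2 → C_1 sends each 2-simplex [p,q,r] to [q,r] − [p,r] + [p,q]. For instance
  ∂[v_0,v_1,v_3] = [v_1,v_3] − [v_0,v_3] + [v_0,v_1],
  ∂[v_0,v_2,v_3] = [v_2,v_3] − [v_0,v_3] + [v_0,v_2].
The 10×10 boundary matrix has rank 6 and Smith normal form diag(1,1,1,1,1,1).

The boundary map ∂_3: C_3 → C_2 sends each 3-simplex σ to the alternating sum Σ_i (−1)^i (σ with its i-th vertex removed). For instance
  ∂[v_0,v_2,v_3,v_4] = [v_2,v_3,v_4] − [v_0,v_3,v_4] + [v_0,v_2,v_4] − [v_0,v_2,v_3],
  ∂[v_0,v_1,v_2,v_3] = [v_1,v_2,v_3] − [v_0,v_2,v_3] + [v_0,v_1,v_3] − [v_0,v_1,v_2].
The 10×5 boundary matrix has rank 4 and Smith normal form diag(1,1,1,1).

From H_k ≅ ker(∂_k) / im(∂_{k+1}) we obtain:

  H_0: rank C_0 − rank ∂_1 = 5 − 4 = 1, and the invariant factors of ∂_1 are all 1, so H_0 = Z.
  H_1: rank ker ∂_1 − rank ∂_2 = (10 − 4) − 6 = 0, and the invariant factors of ∂_2 are all 1, so H_1 = 0.
  H_2: rank ker ∂_2 − rank ∂_3 = (10 − 6) − 4 = 0, and the invariant factors of ∂_3 are all 1, so H_2 = 0.
  H_3: rank ker ∂_3 − rank ∂_4 = (5 − 4) − 0 = 1, and there is no ∂_4, so H_3 = Z.

H_0 = Z,  H_1 = 0,  H_2 = 0,  H_3 = Z.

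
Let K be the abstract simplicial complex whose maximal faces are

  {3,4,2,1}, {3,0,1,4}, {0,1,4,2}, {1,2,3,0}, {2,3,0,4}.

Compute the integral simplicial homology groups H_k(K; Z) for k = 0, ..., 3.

Fix the vertex order 0 < 1 < 2 < 3 < 4 and write every simplex with vertices in increasing order. Then dim K = 3 and the simplices of K are:

  0-simplices (5): [0], [1], [2], [3], [4]
  1-simplices (10): [0,1], [0,2], [0,3], [0,4], [1,2], [1,3], [1,4], [2,3], [2,4], [3,4]
  2-simplices (10): [0,1,2], [0,1,3], [0,1,4], [0,2,3], [0,2,4], [0,3,4], [1,2,3], [1,2,4], [1,3,4], [2,3,4]
  3-simplices (5): [0,1,2,3], [0,1,2,4], [0,1,3,4], [0,2,3,4], [1,2,3,4]

Hence C_0 ≅ Z^5, C_1 ≅ Z^10, C_2 ≅ Z^10, C_3 ≅ Z^5.

Boundary ∂_1: C_1 → C_0 maps an edge to its endpoints' difference, ∂[p,q] = q − p. For instance
  ∂[2,4] = [4] − [2].
The resulting 5×10 matrix has rank 4, and its Smith normal form has invariant factors (1,1,1,1).

∂_2: C_2 → C_1 sends each 2-simplex [p,q,r] to [q,r] − [p,r] + [p,q]. For instance
  ∂[0,2,4] = [2,4] − [0,4] + [0,2],
  ∂[0,2,3] = [2,3] − [0,3] + [0,2].
This gives a 10×10 integer matrix of rank 6; reducing to Smith normal form yields diagonal entries (1,1,1,1,1,1).

∂_3: C_3 → C_2 sends each 3-simplex σ to the alternating sum Σ_i (−1)^i (σ with its i-th vertex removed). For instance
  ∂[1,2,3,4] = [2,3,4] − [1,3,4] + [1,2,4] − [1,2,3],
  ∂[0,1,3,4] = [1,3,4] − [0,3,4] + [0,1,4] − [0,1,3].
The 10×5 boundary matrix has rank 4 and Smith normal form diag(1,1,1,1).

Now H_k = ker ∂_k / im ∂_{k+1}, so:

  H_0: rank C_0 − rank ∂_1 = 5 − 4 = 1, and the invariant factors of ∂_1 are all 1, so H_0 = Z.
  H_1: rank ker ∂_1 − rank ∂_2 = (10 − 4) − 6 = 0, and the invariant factors of ∂_2 are all 1, so H_1 = 0.
  H_2: rank ker ∂_2 − rank ∂_3 = (10 − 6) − 4 = 0, and the invariant factors of ∂_3 are all 1, so H_2 = 0.
  H_3: rank ker ∂_3 − rank ∂_4 = (5 − 4) − 0 = 1, and there is no ∂_4, so H_3 = Z.

As a check, the Euler characteristic is 5 − 10 + 10 − 5 = 0, which agrees with 1 − 0 + 0 − 1 = 0.

H_0 = Z,  H_1 = 0,  H_2 = 0,  H_3 = Z.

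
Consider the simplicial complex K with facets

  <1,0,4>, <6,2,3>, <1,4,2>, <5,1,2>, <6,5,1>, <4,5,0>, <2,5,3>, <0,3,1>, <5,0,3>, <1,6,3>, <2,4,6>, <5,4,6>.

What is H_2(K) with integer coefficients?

K has 7 vertices, 18 edges, 12 triangles.
rank ∂_2 = 12, rank ∂_3 = 0 ⇒ b_2 = 12 − 12 − 0 = 0. So H_2 ≅ 0.

H_2 = 0.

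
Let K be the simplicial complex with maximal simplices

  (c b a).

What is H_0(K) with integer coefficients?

H_0 = Z.

We work with the vertex ordering a < b < c. The simplices of K, each written with vertices in increasing order, are:

  0-simplices (3): a, b, c
  1-simplices (3): ab, ac, bc
  2-simplices (1): abc

so the chain groups are C_0 ≅ Z^3, C_1 ≅ Z^3, C_2 ≅ Z^1.

∂_1: C_1 → C_0 sends each edge [p,q] (with p < q) to q − p.
This gives a 3×3 integer matrix of rank 2; reducing to Smith normal form yields diagonal entries (1,1).

Boundary ∂_2: C_2 → C_1 acts by ∂[p,q,r] = [q,r] − [p,r] + [p,q]. For instance
  ∂abc = bc − ac + ab.
This gives a 3×1 integer matrix of rank 1; reducing to Smith normal form yields diagonal entries (1).

Now H_k = ker ∂_k / im ∂_{k+1}, so:

  H_0: rank C_0 − rank ∂_1 = 3 − 2 = 1, and the invariant factors of ∂_1 are all 1, so H_0 ≅ Z.

(K is a triangulation of the 2-simplex.)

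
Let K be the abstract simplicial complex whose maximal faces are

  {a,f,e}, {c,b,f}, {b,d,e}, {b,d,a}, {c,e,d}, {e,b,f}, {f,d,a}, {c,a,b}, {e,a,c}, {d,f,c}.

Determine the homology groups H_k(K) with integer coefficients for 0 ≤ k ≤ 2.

Order the vertices as a < b < c < d < e < f. Listing each simplex with vertices in this order, K has dimension 2 with simplices:

  0-simplices (6): a, b, c, d, e, f
  1-simplices (15): ab, ac, ad, ae, af, bc, bd, be, bf, cd, ce, cf, de, df, ef
  2-simplices (10): abc, abd, ace, adf, aef, bcf, bde, bef, cde, cdf

so the chain groups are C_0 ≅ Z^6, C_1 ≅ Z^15, C_2 ≅ Z^10.

The boundary map ∂_1: C_1 → C_0 sends each edge [p,q] (with p < q) to q − p.
As a 6×15 matrix over Z this has rank 5, with invariant factors (1,1,1,1,1).

The boundary map ∂_2: C_2 → C_1 sends each 2-simplex [p,q,r] to [q,r] − [p,r] + [p,q]. For instance
  ∂bde = de − be + bd,
  ∂cde = de − ce + cd.
The resulting 15×10 matrix has rank 10, and its Smith normal form has invariant factors (1,1,1,1,1,1,1,1,1,2).

Reading off H_k = ker ∂_k / im ∂_{k+1}:

  H_0: rank C_0 − rank ∂_1 = 6 − 5 = 1, and the invariant factors of ∂_1 are all 1, so H_0 = Z.
  H_1: rank ker ∂_1 − rank ∂_2 = (15 − 5) − 10 = 0, and ∂_2 has invariant factor 2 > 1, so H_1 = Z/2.
  H_2: rank ker ∂_2 − rank ∂_3 = (10 − 10) − 0 = 0, and there is no ∂_3, so H_2 = 0.

H_0 = Z,  H_1 = Z/2,  H_2 = 0.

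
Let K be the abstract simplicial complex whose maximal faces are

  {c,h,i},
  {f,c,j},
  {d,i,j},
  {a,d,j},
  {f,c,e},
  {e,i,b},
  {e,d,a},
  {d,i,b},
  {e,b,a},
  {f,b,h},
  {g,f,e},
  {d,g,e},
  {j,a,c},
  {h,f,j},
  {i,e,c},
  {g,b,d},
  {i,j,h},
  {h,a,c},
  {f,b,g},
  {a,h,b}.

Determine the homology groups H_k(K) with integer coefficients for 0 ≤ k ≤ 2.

Order the vertices as a < b < c < d < e < f < g < h < i < j. Listing each simplex with vertices in this order, K has dimension 2 with simplices:

  0-simplices (10): a, b, c, d, e, f, g, h, i, j
  1-simplices (30): ab, ac, ad, ae, ah, aj, bd, be, bf, bg, bh, bi, ce, cf, ch, ci, cj, de, dg, di, dj, ef, eg, ei, fg, fh, fj, hi, hj, ij
  2-simplices (20): abe, abh, ach, acj, ade, adj, bdg, bdi, bei, bfg, bfh, cef, cei, cfj, chi, deg, dij, efg, fhj, hij

giving chain groups C_0 ≅ Z^10, C_1 ≅ Z^30, C_2 ≅ Z^20.

The boundary map ∂_1: C_1 → C_0 sends each edge [p,q] (with p < q) to q − p.
This gives a 10×30 integer matrix of rank 9; reducing to Smith normal form yields diagonal entries (1,1,1,1,1,1,1,1,1).

∂_2: C_2 → C_1 maps a triangle to the signed sum of its edges. For instance
  ∂adj = dj − aj + ad,
  ∂cfj = fj − cj + cf.
The resulting 30×20 matrix has rank 20, and its Smith normal form has invariant factors (1,1,1,1,1,1,1,1,1,1,1,1,1,1,1,1,1,1,1,2).

Computing H_k = (kernel of ∂_k) / (image of ∂_{k+1}):

  H_0: rank C_0 − rank ∂_1 = 10 − 9 = 1, and the invariant factors of ∂_1 are all 1, so H_0 ≅ Z.
  H_1: rank ker ∂_1 − rank ∂_2 = (30 − 9) − 20 = 1, and ∂_2 has invariant factor 2 > 1, so H_1 ≅ Z × Z/2.
  H_2: rank ker ∂_2 − rank ∂_3 = (20 − 20) − 0 = 0, and there is no ∂_3, so H_2 ≅ 0.

H_0 ≅ Z,  H_1 ≅ Z × Z/2,  H_2 = 0.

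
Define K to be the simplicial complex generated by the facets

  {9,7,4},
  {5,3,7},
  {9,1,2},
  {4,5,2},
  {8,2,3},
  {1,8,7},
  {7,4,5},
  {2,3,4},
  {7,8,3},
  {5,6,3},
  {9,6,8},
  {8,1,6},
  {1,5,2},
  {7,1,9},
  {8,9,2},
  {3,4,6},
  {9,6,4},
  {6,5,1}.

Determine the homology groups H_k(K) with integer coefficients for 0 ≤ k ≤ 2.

H_0 = Z,  H_1 = Z ⊕ Z/2,  H_2 = 0.

K has 9 vertices, 27 edges, 18 triangles.
rank ∂_0 = 0, rank ∂_1 = 8 ⇒ b_0 = 9 − 0 − 8 = 1; all invariant factors of ∂_1 are 1 so no torsion. So H_0 = Z.
rank ∂_1 = 8, rank ∂_2 = 18 ⇒ b_1 = 27 − 8 − 18 = 1; ∂_2 has invariant factor(s) [2] giving torsion. So H_1 = Z ⊕ Z/2.
rank ∂_2 = 18, rank ∂_3 = 0 ⇒ b_2 = 18 − 18 − 0 = 0. So H_2 = 0.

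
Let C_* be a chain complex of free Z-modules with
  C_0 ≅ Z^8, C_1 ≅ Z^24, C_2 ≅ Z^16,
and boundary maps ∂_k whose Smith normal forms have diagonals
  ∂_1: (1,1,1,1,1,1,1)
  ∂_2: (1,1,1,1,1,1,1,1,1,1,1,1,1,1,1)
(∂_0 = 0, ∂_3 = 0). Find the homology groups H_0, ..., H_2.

H_0: b_0 = 8 − 0 − 7 = 1; torsion from ∂_1 factors > 1: none. So H_0 ≅ Z.
H_1: b_1 = 24 − 7 − 15 = 2; torsion from ∂_2 factors > 1: none. So H_1 ≅ Z^2.
H_2: b_2 = 16 − 15 − 0 = 1; torsion from ∂_3 factors > 1: none. So H_2 ≅ Z.

H_0 ≅ Z,  H_1 ≅ Z^2,  H_2 ≅ Z.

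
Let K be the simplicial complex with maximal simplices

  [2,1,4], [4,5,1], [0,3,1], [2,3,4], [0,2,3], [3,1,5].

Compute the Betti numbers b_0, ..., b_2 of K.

We work with the vertex ordering 0 < 1 < 2 < 3 < 4 < 5. The simplices of K, each written with vertices in increasing order, are:

  0-simplices (6): [0], [1], [2], [3], [4], [5]
  1-simplices (12): [0,1], [0,2], [0,3], [1,2], [1,3], [1,4], [1,5], [2,3], [2,4], [3,4], [3,5], [4,5]
  2-simplices (6): [0,1,3], [0,2,3], [1,2,4], [1,3,5], [1,4,5], [2,3,4]

giving chain groups C_0 ≅ Z^6, C_1 ≅ Z^12, C_2 ≅ Z^6.

Boundary ∂_1: C_1 → C_0 maps an edge to its endpoints' difference, ∂[p,q] = q − p.
This gives a 6×12 integer matrix of rank 5; reducing to Smith normal form yields diagonal entries (1,1,1,1,1).

Boundary ∂_2: C_2 → C_1 acts by ∂[p,q,r] = [q,r] − [p,r] + [p,q]. For instance
  ∂[2,3,4] = [3,4] − [2,4] + [2,3],
  ∂[0,2,3] = [2,3] − [0,3] + [0,2].
As a 12×6 matrix over Z this has rank 6, with invariant factors (1,1,1,1,1,1).

Reading off H_k = ker ∂_k / im ∂_{k+1}:

  H_0: rank C_0 − rank ∂_1 = 6 − 5 = 1, and the invariant factors of ∂_1 are all 1, so H_0 = Z.
  H_1: rank ker ∂_1 − rank ∂_2 = (12 − 5) − 6 = 1, and the invariant factors of ∂_2 are all 1, so H_1 = Z.
  H_2: rank ker ∂_2 − rank ∂_3 = (6 − 6) − 0 = 0, and there is no ∂_3, so H_2 = 0.

As a check, the Euler characteristic is 6 − 12 + 6 = 0, which agrees with 1 − 1 + 0 = 0.
(K is a triangulation of the cylinder S^1 x I.)

Hence the Betti numbers are b_0 = 1, b_1 = 1, b_2 = 0.

b_0 = 1, b_1 = 1, b_2 = 0.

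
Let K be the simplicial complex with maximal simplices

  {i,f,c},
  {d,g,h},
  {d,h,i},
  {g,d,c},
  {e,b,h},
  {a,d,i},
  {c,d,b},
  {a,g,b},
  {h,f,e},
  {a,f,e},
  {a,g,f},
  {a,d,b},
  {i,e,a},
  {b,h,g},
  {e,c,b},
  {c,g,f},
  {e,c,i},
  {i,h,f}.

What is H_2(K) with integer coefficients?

H_2 ≅ 0.

Take the total order a < b < c < d < e < f < g < h < i on the vertex set. Then K (dimension 2) consists of the simplices:

  0-simplices (9): a, b, c, d, e, f, g, h, i
  1-simplices (27): ab, ad, ae, af, ag, ai, bc, bd, be, bg, bh, cd, ce, cf, cg, ci, dg, dh, di, ef, eh, ei, fg, fh, fi, gh, hi
  2-simplices (18): abd, abg, adi, aef, aei, afg, bcd, bce, beh, bgh, cdg, cei, cfg, cfi, dgh, dhi, efh, fhi

Hence C_0 ≅ Z^9, C_1 ≅ Z^27, C_2 ≅ Z^18.

Boundary ∂_1: C_1 → C_0 maps an edge to its endpoints' difference, ∂[p,q] = q − p. For instance
  ∂hi = i − h.
The 9×27 boundary matrix has rank 8 and Smith normal form diag(1,1,1,1,1,1,1,1).

The boundary map ∂_2: C_2 → C_1 maps a triangle to the signed sum of its edges. For instance
  ∂beh = eh − bh + be,
  ∂bcd = cd − bd + bc.
As a 27×18 matrix over Z this has rank 18, with invariant factors (1,1,1,1,1,1,1,1,1,1,1,1,1,1,1,1,1,2).

Now H_k = ker ∂_k / im ∂_{k+1}, so:

  H_2: rank ker ∂_2 − rank ∂_3 = (18 − 18) − 0 = 0, and there is no ∂_3, so H_2 ≅ 0.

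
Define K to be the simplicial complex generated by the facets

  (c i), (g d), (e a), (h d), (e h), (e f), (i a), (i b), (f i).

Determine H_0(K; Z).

We work with the vertex ordering a < b < c < d < e < f < g < h < i. The simplices of K, each written with vertices in increasing order, are:

  0-simplices (9): a, b, c, d, e, f, g, h, i
  1-simplices (9): ae, ai, bi, ci, dg, dh, ef, eh, fi

giving chain groups C_0 ≅ Z^9, C_1 ≅ Z^9.

The boundary map ∂_1: C_1 → C_0 sends each edge [p,q] (with p < q) to q − p.
This gives a 9×9 integer matrix of rank 8; reducing to Smith normal form yields diagonal entries (1,1,1,1,1,1,1,1).

Computing H_k = (kernel of ∂_k) / (image of ∂_{k+1}):

  H_0: rank C_0 − rank ∂_1 = 9 − 8 = 1, and the invariant factors of ∂_1 are all 1, so H_0 = Z.

H_0 ≅ Z.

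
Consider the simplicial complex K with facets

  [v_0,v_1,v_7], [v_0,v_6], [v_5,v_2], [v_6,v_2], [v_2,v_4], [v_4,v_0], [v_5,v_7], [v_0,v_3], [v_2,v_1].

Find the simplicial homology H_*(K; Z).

We work with the vertex ordering v_0 < v_1 < v_2 < v_3 < v_4 < v_5 < v_6 < v_7. The simplices of K, each written with vertices in increasing order, are:

  0-simplices (8): [v_0], [v_1], [v_2], [v_3], [v_4], [v_5], [v_6], [v_7]
  1-simplices (11): [v_0,v_1], [v_0,v_3], [v_0,v_4], [v_0,v_6], [v_0,v_7], [v_1,v_2], [v_1,v_7], [v_2,v_4], [v_2,v_5], [v_2,v_6], [v_5,v_7]
  2-simplices (1): [v_0,v_1,v_7]

giving chain groups C_0 ≅ Z^8, C_1 ≅ Z^11, C_2 ≅ Z^1.

Boundary ∂_1: C_1 → C_0 maps an edge to its endpoints' difference, ∂[p,q] = q − p.
The resulting 8×11 matrix has rank 7, and its Smith normal form has invariant factors (1,1,1,1,1,1,1).

The boundary map ∂_2: C_2 → C_1 sends each 2-simplex [p,q,r] to [q,r] − [p,r] + [p,q]. For instance
  ∂[v_0,v_1,v_7] = [v_1,v_7] − [v_0,v_7] + [v_0,v_1].
The resulting 11×1 matrix has rank 1, and its Smith normal form has invariant factors (1).

Now H_k = ker ∂_k / im ∂_{k+1}, so:

  H_0: rank C_0 − rank ∂_1 = 8 − 7 = 1, and the invariant factors of ∂_1 are all 1, so H_0 ≅ Z.
  H_1: rank ker ∂_1 − rank ∂_2 = (11 − 7) − 1 = 3, and the invariant factors of ∂_2 are all 1, so H_1 ≅ Z^3.
  H_2: rank ker ∂_2 − rank ∂_3 = (1 − 1) − 0 = 0, and there is no ∂_3, so H_2 ≅ 0.

H_0 = Z,  H_1 = Z^3,  H_2 = 0.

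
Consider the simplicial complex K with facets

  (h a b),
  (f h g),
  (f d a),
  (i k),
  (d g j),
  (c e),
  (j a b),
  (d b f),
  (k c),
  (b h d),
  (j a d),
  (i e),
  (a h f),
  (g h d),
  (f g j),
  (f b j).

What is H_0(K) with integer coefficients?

H_0 = Z^2.

Take the total order a < b < c < d < e < f < g < h < i < j < k on the vertex set. Then K (dimension 2) consists of the simplices:

  0-simplices (11): a, b, c, d, e, f, g, h, i, j, k
  1-simplices (22): ab, ad, af, ah, aj, bd, bf, bh, bj, ce, ck, df, dg, dh, dj, ei, fg, fh, fj, gh, gj, ik
  2-simplices (12): abh, abj, adf, adj, afh, bdf, bdh, bfj, dgh, dgj, fgh, fgj

giving chain groups C_0 ≅ Z^11, C_1 ≅ Z^22, C_2 ≅ Z^12.

∂_1: C_1 → C_0 is given by ∂[p,q] = [q] − [p]. For instance
  ∂gh = h − g.
The resulting 11×22 matrix has rank 9, and its Smith normal form has invariant factors (1,1,1,1,1,1,1,1,1).

∂_2: C_2 → C_1 sends each 2-simplex [p,q,r] to [q,r] − [p,r] + [p,q]. For instance
  ∂bfj = fj − bj + bf,
  ∂dgj = gj − dj + dg.
As a 22×12 matrix over Z this has rank 12, with invariant factors (1,1,1,1,1,1,1,1,1,1,1,2).

Now H_k = ker ∂_k / im ∂_{k+1}, so:

  H_0: rank C_0 − rank ∂_1 = 11 − 9 = 2, and the invariant factors of ∂_1 are all 1, so H_0 = Z^2.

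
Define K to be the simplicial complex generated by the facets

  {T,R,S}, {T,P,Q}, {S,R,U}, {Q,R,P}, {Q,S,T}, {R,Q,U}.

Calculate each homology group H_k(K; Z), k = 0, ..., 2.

H_0 = Z,  H_1 = Z,  H_2 = 0.

Fix the vertex order P < Q < R < S < T < U and write every simplex with vertices in increasing order. Then dim K = 2 and the simplices of K are:

  0-simplices (6): P, Q, R, S, T, U
  1-simplices (12): PQ, PR, PT, QR, QS, QT, QU, RS, RT, RU, ST, SU
  2-simplices (6): PQR, PQT, QRU, QST, RST, RSU

so the chain groups are C_0 ≅ Z^6, C_1 ≅ Z^12, C_2 ≅ Z^6.

∂_1: C_1 → C_0 is given by ∂[p,q] = [q] − [p]. For instance
  ∂QS = S − Q.
This gives a 6×12 integer matrix of rank 5; reducing to Smith normal form yields diagonal entries (1,1,1,1,1).

Boundary ∂_2: C_2 → C_1 maps a triangle to the signed sum of its edges. For instance
  ∂PQR = QR − PR + PQ,
  ∂QST = ST − QT + QS.
This gives a 12×6 integer matrix of rank 6; reducing to Smith normal form yields diagonal entries (1,1,1,1,1,1).

Now H_k = ker ∂_k / im ∂_{k+1}, so:

  H_0: rank C_0 − rank ∂_1 = 6 − 5 = 1, and the invariant factors of ∂_1 are all 1, so H_0 = Z.
  H_1: rank ker ∂_1 − rank ∂_2 = (12 − 5) − 6 = 1, and the invariant factors of ∂_2 are all 1, so H_1 = Z.
  H_2: rank ker ∂_2 − rank ∂_3 = (6 − 6) − 0 = 0, and there is no ∂_3, so H_2 = 0.

As a check, the Euler characteristic is 6 − 12 + 6 = 0, which agrees with 1 − 1 + 0 = 0.
(K is a triangulation of the cylinder S^1 x I.)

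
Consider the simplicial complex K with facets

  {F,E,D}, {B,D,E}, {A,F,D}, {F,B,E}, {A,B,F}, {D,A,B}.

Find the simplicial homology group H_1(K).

H_1 ≅ 0.

Take the total order A < B < D < E < F on the vertex set. Then K (dimension 2) consists of the simplices:

  0-simplices (5): A, B, D, E, F
  1-simplices (9): AB, AD, AF, BD, BE, BF, DE, DF, EF
  2-simplices (6): ABD, ABF, ADF, BDE, BEF, DEF

Hence C_0 ≅ Z^5, C_1 ≅ Z^9, C_2 ≅ Z^6.

The boundary map ∂_1: C_1 → C_0 maps an edge to its endpoints' difference, ∂[p,q] = q − p. For instance
  ∂AD = D − A.
This gives a 5×9 integer matrix of rank 4; reducing to Smith normal form yields diagonal entries (1,1,1,1).

Boundary ∂_2: C_2 → C_1 sends each 2-simplex [p,q,r] to [q,r] − [p,r] + [p,q]. For instance
  ∂ABF = BF − AF + AB,
  ∂DEF = EF − DF + DE.
This gives a 9×6 integer matrix of rank 5; reducing to Smith normal form yields diagonal entries (1,1,1,1,1).

Reading off H_k = ker ∂_k / im ∂_{k+1}:

  H_1: rank ker ∂_1 − rank ∂_2 = (9 − 4) − 5 = 0, and the invariant factors of ∂_2 are all 1, so H_1 = 0.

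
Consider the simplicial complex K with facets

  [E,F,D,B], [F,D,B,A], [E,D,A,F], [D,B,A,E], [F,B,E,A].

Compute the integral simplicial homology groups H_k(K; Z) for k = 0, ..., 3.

Order the vertices as A < B < D < E < F. Listing each simplex with vertices in this order, K has dimension 3 with simplices:

  0-simplices (5): A, B, D, E, F
  1-simplices (10): AB, AD, AE, AF, BD, BE, BF, DE, DF, EF
  2-simplices (10): ABD, ABE, ABF, ADE, ADF, AEF, BDE, BDF, BEF, DEF
  3-simplices (5): ABDE, ABDF, ABEF, ADEF, BDEF

giving chain groups C_0 ≅ Z^5, C_1 ≅ Z^10, C_2 ≅ Z^10, C_3 ≅ Z^5.

∂_1: C_1 → C_0 sends each edge [p,q] (with p < q) to q − p. For instance
  ∂AF = F − A.
This gives a 5×10 integer matrix of rank 4; reducing to Smith normal form yields diagonal entries (1,1,1,1).

Boundary ∂_2: C_2 → C_1 sends each 2-simplex [p,q,r] to [q,r] − [p,r] + [p,q]. For instance
  ∂AEF = EF − AF + AE,
  ∂ADE = DE − AE + AD.
The 10×10 boundary matrix has rank 6 and Smith normal form diag(1,1,1,1,1,1).

Boundary ∂_3: C_3 → C_2 sends each 3-simplex σ to the alternating sum Σ_i (−1)^i (σ with its i-th vertex removed). For instance
  ∂ADEF = DEF − AEF + ADF − ADE,
  ∂ABEF = BEF − AEF + ABF − ABE.
This gives a 10×5 integer matrix of rank 4; reducing to Smith normal form yields diagonal entries (1,1,1,1).

From H_k ≅ ker(∂_k) / im(∂_{k+1}) we obtain:

  H_0: rank C_0 − rank ∂_1 = 5 − 4 = 1, and the invariant factors of ∂_1 are all 1, so H_0 ≅ Z.
  H_1: rank ker ∂_1 − rank ∂_2 = (10 − 4) − 6 = 0, and the invariant factors of ∂_2 are all 1, so H_1 ≅ 0.
  H_2: rank ker ∂_2 − rank ∂_3 = (10 − 6) − 4 = 0, and the invariant factors of ∂_3 are all 1, so H_2 ≅ 0.
  H_3: rank ker ∂_3 − rank ∂_4 = (5 − 4) − 0 = 1, and there is no ∂_4, so H_3 ≅ Z.

H_0 ≅ Z,  H_1 = 0,  H_2 = 0,  H_3 ≅ Z.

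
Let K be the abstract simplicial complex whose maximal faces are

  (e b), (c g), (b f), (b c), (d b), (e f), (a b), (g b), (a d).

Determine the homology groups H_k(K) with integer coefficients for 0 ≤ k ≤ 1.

H_0 ≅ Z,  H_1 ≅ Z^3.

Order the vertices as a < b < c < d < e < f < g. Listing each simplex with vertices in this order, K has dimension 1 with simplices:

  0-simplices (7): a, b, c, d, e, f, g
  1-simplices (9): ab, ad, bc, bd, be, bf, bg, cg, ef

so the chain groups are C_0 ≅ Z^7, C_1 ≅ Z^9.

The boundary map ∂_1: C_1 → C_0 is given by ∂[p,q] = [q] − [p].
The resulting 7×9 matrix has rank 6, and its Smith normal form has invariant factors (1,1,1,1,1,1).

From H_k ≅ ker(∂_k) / im(∂_{k+1}) we obtain:

  H_0: rank C_0 − rank ∂_1 = 7 − 6 = 1, and the invariant factors of ∂_1 are all 1, so H_0 ≅ Z.
  H_1: rank ker ∂_1 − rank ∂_2 = (9 − 6) − 0 = 3, and there is no ∂_2, so H_1 ≅ Z^3.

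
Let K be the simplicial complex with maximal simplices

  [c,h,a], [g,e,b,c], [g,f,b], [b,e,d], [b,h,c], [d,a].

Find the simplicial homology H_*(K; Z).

H_0 ≅ Z,  H_1 ≅ Z,  H_2 = 0,  H_3 = 0.

Take the total order a < b < c < d < e < f < g < h on the vertex set. Then K (dimension 3) consists of the simplices:

  0-simplices (8): a, b, c, d, e, f, g, h
  1-simplices (15): ac, ad, ah, bc, bd, be, bf, bg, bh, ce, cg, ch, de, eg, fg
  2-simplices (8): ach, bce, bcg, bch, bde, beg, bfg, ceg
  3-simplices (1): bceg

Hence C_0 ≅ Z^8, C_1 ≅ Z^15, C_2 ≅ Z^8, C_3 ≅ Z^1.

The boundary map ∂_1: C_1 → C_0 maps an edge to its endpoints' difference, ∂[p,q] = q − p.
This gives a 8×15 integer matrix of rank 7; reducing to Smith normal form yields diagonal entries (1,1,1,1,1,1,1).

∂_2: C_2 → C_1 acts by ∂[p,q,r] = [q,r] − [p,r] + [p,q]. For instance
  ∂bch = ch − bh + bc,
  ∂bcg = cg − bg + bc.
The resulting 15×8 matrix has rank 7, and its Smith normal form has invariant factors (1,1,1,1,1,1,1).

∂_3: C_3 → C_2 sends each 3-simplex σ to the alternating sum Σ_i (−1)^i (σ with its i-th vertex removed). For instance
  ∂bceg = ceg − beg + bcg − bce.
The 8×1 boundary matrix has rank 1 and Smith normal form diag(1).

Computing H_k = (kernel of ∂_k) / (image of ∂_{k+1}):

  H_0: rank C_0 − rank ∂_1 = 8 − 7 = 1, and the invariant factors of ∂_1 are all 1, so H_0 ≅ Z.
  H_1: rank ker ∂_1 − rank ∂_2 = (15 − 7) − 7 = 1, and the invariant factors of ∂_2 are all 1, so H_1 ≅ Z.
  H_2: rank ker ∂_2 − rank ∂_3 = (8 − 7) − 1 = 0, and the invariant factors of ∂_3 are all 1, so H_2 ≅ 0.
  H_3: rank ker ∂_3 − rank ∂_4 = (1 − 1) − 0 = 0, and there is no ∂_4, so H_3 ≅ 0.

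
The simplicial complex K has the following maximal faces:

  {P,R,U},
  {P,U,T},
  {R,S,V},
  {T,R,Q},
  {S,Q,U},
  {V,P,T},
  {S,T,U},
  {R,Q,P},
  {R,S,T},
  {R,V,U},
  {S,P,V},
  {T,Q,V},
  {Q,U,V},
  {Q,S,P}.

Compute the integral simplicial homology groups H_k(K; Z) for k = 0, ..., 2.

Order the vertices as P < Q < R < S < T < U < V. Listing each simplex with vertices in this order, K has dimension 2 with simplices:

  0-simplices (7): P, Q, R, S, T, U, V
  1-simplices (21): PQ, PR, PS, PT, PU, PV, QR, QS, QT, QU, QV, RS, RT, RU, RV, ST, SU, SV, TU, TV, UV
  2-simplices (14): PQR, PQS, PRU, PSV, PTU, PTV, QRT, QSU, QTV, QUV, RST, RSV, RUV, STU

so the chain groups are C_0 ≅ Z^7, C_1 ≅ Z^21, C_2 ≅ Z^14.

Boundary ∂_1: C_1 → C_0 maps an edge to its endpoints' difference, ∂[p,q] = q − p.
The 7×21 boundary matrix has rank 6 and Smith normal form diag(1,1,1,1,1,1).

Boundary ∂_2: C_2 → C_1 maps a triangle to the signed sum of its edges. For instance
  ∂PRU = RU − PU + PR,
  ∂PTU = TU − PU + PT.
This gives a 21×14 integer matrix of rank 13; reducing to Smith normal form yields diagonal entries (1,1,1,1,1,1,1,1,1,1,1,1,1).

From H_k ≅ ker(∂_k) / im(∂_{k+1}) we obtain:

  H_0: rank C_0 − rank ∂_1 = 7 − 6 = 1, and the invariant factors of ∂_1 are all 1, so H_0 = Z.
  H_1: rank ker ∂_1 − rank ∂_2 = (21 − 6) − 13 = 2, and the invariant factors of ∂_2 are all 1, so H_1 = Z^2.
  H_2: rank ker ∂_2 − rank ∂_3 = (14 − 13) − 0 = 1, and there is no ∂_3, so H_2 = Z.

As a check, the Euler characteristic is 7 − 21 + 14 = 0, which agrees with 1 − 2 + 1 = 0.
(K is a triangulation of the torus T^2.)

H_0 ≅ Z,  H_1 ≅ Z^2,  H_2 ≅ Z.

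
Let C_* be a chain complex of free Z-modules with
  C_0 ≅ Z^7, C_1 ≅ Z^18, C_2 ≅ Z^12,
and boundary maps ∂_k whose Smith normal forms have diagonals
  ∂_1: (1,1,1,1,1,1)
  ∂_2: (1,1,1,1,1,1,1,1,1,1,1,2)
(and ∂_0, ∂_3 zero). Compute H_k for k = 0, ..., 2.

H_0 = Z,  H_1 = Z/2Z,  H_2 = 0.

H_0: b_0 = 7 − 0 − 6 = 1; torsion from ∂_1 factors > 1: none. So H_0 = Z.
H_1: b_1 = 18 − 6 − 12 = 0; torsion from ∂_2 factors > 1: [2]. So H_1 = Z/2Z.
H_2: b_2 = 12 − 12 − 0 = 0; torsion from ∂_3 factors > 1: none. So H_2 = 0.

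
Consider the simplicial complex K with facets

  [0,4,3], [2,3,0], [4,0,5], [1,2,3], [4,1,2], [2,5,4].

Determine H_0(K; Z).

H_0 = Z.

Take the total order 0 < 1 < 2 < 3 < 4 < 5 on the vertex set. Then K (dimension 2) consists of the simplices:

  0-simplices (6): [0], [1], [2], [3], [4], [5]
  1-simplices (12): [0,2], [0,3], [0,4], [0,5], [1,2], [1,3], [1,4], [2,3], [2,4], [2,5], [3,4], [4,5]
  2-simplices (6): [0,2,3], [0,3,4], [0,4,5], [1,2,3], [1,2,4], [2,4,5]

so the chain groups are C_0 ≅ Z^6, C_1 ≅ Z^12, C_2 ≅ Z^6.

∂_1: C_1 → C_0 sends each edge [p,q] (with p < q) to q − p. For instance
  ∂[0,4] = [4] − [0].
This gives a 6×12 integer matrix of rank 5; reducing to Smith normal form yields diagonal entries (1,1,1,1,1).

∂_2: C_2 → C_1 acts by ∂[p,q,r] = [q,r] − [p,r] + [p,q]. For instance
  ∂[2,4,5] = [4,5] − [2,5] + [2,4],
  ∂[0,2,3] = [2,3] − [0,3] + [0,2].
This gives a 12×6 integer matrix of rank 6; reducing to Smith normal form yields diagonal entries (1,1,1,1,1,1).

Reading off H_k = ker ∂_k / im ∂_{k+1}:

  H_0: rank C_0 − rank ∂_1 = 6 − 5 = 1, and the invariant factors of ∂_1 are all 1, so H_0 ≅ Z.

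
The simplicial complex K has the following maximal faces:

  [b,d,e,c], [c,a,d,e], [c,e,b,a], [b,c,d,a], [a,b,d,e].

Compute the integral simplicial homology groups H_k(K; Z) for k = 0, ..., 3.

H_0 = Z,  H_1 = 0,  H_2 = 0,  H_3 = Z.

K has 5 vertices, 10 edges, 10 triangles, 5 3-simplices.
rank ∂_0 = 0, rank ∂_1 = 4 ⇒ b_0 = 5 − 0 − 4 = 1; all invariant factors of ∂_1 are 1 so no torsion. So H_0 = Z.
rank ∂_1 = 4, rank ∂_2 = 6 ⇒ b_1 = 10 − 4 − 6 = 0; all invariant factors of ∂_2 are 1 so no torsion. So H_1 = 0.
rank ∂_2 = 6, rank ∂_3 = 4 ⇒ b_2 = 10 − 6 − 4 = 0; all invariant factors of ∂_3 are 1 so no torsion. So H_2 = 0.
rank ∂_3 = 4, rank ∂_4 = 0 ⇒ b_3 = 5 − 4 − 0 = 1. So H_3 = Z.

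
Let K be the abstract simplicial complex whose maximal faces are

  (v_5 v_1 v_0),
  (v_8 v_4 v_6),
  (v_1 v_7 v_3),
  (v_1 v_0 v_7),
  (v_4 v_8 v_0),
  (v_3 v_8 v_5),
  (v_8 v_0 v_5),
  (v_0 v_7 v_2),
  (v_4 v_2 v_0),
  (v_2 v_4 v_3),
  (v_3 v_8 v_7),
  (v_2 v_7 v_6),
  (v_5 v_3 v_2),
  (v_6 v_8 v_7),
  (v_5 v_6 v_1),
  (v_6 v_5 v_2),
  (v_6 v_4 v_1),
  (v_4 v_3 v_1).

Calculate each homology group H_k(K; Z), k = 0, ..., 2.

H_0 ≅ Z,  H_1 ≅ Z^2,  H_2 ≅ Z.

Take the total order v_0 < v_1 < v_2 < v_3 < v_4 < v_5 < v_6 < v_7 < v_8 on the vertex set. Then K (dimension 2) consists of the simplices:

  0-simplices (9): [v_0], [v_1], [v_2], [v_3], [v_4], [v_5], [v_6], [v_7], [v_8]
  1-simplices (27): (27 of them)
  2-simplices (18): (18 of them)

giving chain groups C_0 ≅ Z^9, C_1 ≅ Z^27, C_2 ≅ Z^18.

∂_1: C_1 → C_0 sends each edge [p,q] (with p < q) to q − p. For instance
  ∂[v_2,v_3] = [v_3] − [v_2].
This gives a 9×27 integer matrix of rank 8; reducing to Smith normal form yields diagonal entries (1,1,1,1,1,1,1,1).

The boundary map ∂_2: C_2 → C_1 acts by ∂[p,q,r] = [q,r] − [p,r] + [p,q]. For instance
  ∂[v_0,v_4,v_8] = [v_4,v_8] − [v_0,v_8] + [v_0,v_4],
  ∂[v_2,v_3,v_4] = [v_3,v_4] − [v_2,v_4] + [v_2,v_3].
This gives a 27×18 integer matrix of rank 17; reducing to Smith normal form yields diagonal entries (1,1,1,1,1,1,1,1,1,1,1,1,1,1,1,1,1).

Reading off H_k = ker ∂_k / im ∂_{k+1}:

  H_0: rank C_0 − rank ∂_1 = 9 − 8 = 1, and the invariant factors of ∂_1 are all 1, so H_0 ≅ Z.
  H_1: rank ker ∂_1 − rank ∂_2 = (27 − 8) − 17 = 2, and the invariant factors of ∂_2 are all 1, so H_1 ≅ Z^2.
  H_2: rank ker ∂_2 − rank ∂_3 = (18 − 17) − 0 = 1, and there is no ∂_3, so H_2 ≅ Z.

(K is a triangulation of the torus T^2.)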